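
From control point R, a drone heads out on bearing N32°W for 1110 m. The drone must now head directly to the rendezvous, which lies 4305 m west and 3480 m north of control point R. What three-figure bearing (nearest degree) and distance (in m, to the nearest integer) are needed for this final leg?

304°, 4501 m

Leg 1 (N32°W, 1110 m): east 1110 sin 328° = -588.21, north 1110 cos 328° = 941.33
Current position: (-588.21, 941.33). Target: (-4305, 3480). Remaining: Δeast = -3716.79, Δnorth = 2538.67.
Bearing = atan2(-3716.79, 2538.67) mod 360° = 304.33°; distance = √((-3716.79)² + (2538.67)²) = 4501.039 m.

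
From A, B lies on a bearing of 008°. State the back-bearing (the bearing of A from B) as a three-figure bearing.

188°

Back-bearing = 008° + 180° = 188°.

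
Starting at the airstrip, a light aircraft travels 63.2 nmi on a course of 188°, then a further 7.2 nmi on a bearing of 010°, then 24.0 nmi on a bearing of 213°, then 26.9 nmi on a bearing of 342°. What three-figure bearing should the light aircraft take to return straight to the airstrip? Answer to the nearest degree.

Leg 1 (188°, 63.2 nmi): east 63.2 sin 188° = -8.80, north 63.2 cos 188° = -62.58
Leg 2 (010°, 7.2 nmi): east 7.2 sin 10° = 1.25, north 7.2 cos 10° = 7.09
Leg 3 (213°, 24.0 nmi): east 24.0 sin 213° = -13.07, north 24.0 cos 213° = -20.13
Leg 4 (342°, 26.9 nmi): east 26.9 sin 342° = -8.31, north 26.9 cos 342° = 25.58
Net displacement: -28.93 east, -50.04 north. Direction back to start is (28.93, 50.04): bearing = atan2(28.93, 50.04) mod 360° = 30.03° ≈ 030°.

030°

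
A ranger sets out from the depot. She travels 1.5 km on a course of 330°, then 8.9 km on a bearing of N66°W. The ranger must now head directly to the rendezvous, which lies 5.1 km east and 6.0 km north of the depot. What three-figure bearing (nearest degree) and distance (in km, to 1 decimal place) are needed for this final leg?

086°, 14.0 km

Leg 1 (330°, 1.5 km): east 1.5 sin 330° = -0.75, north 1.5 cos 330° = 1.30
Leg 2 (N66°W, 8.9 km): east 8.9 sin 294° = -8.13, north 8.9 cos 294° = 3.62
Current position: (-8.88, 4.92). Target: (5.1, 6.0). Remaining: Δeast = 13.98, Δnorth = 1.08.
Bearing = atan2(13.98, 1.08) mod 360° = 85.58°; distance = √((13.98)² + (1.08)²) = 14.022 km.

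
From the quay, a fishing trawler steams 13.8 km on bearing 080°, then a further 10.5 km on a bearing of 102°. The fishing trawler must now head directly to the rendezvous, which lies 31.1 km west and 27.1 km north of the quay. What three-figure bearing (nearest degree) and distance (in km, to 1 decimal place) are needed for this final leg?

Leg 1 (080°, 13.8 km): east 13.8 sin 80° = 13.59, north 13.8 cos 80° = 2.40
Leg 2 (102°, 10.5 km): east 10.5 sin 102° = 10.27, north 10.5 cos 102° = -2.18
Current position: (23.86, 0.21). Target: (-31.1, 27.1). Remaining: Δeast = -54.96, Δnorth = 26.89.
Bearing = atan2(-54.96, 26.89) mod 360° = 296.07°; distance = √((-54.96)² + (26.89)²) = 61.185 km.

296°, 61.2 km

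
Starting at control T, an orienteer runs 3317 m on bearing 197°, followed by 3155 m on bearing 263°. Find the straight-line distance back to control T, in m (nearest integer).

5429 m

Leg 1 (197°, 3317 m): east 3317 sin 197° = -969.80, north 3317 cos 197° = -3172.06
Leg 2 (263°, 3155 m): east 3155 sin 263° = -3131.48, north 3155 cos 263° = -384.50
Net: -4101.28 east, -3556.56 north. Distance = √((-4101.28)² + (-3556.56)²) = 5428.593 m.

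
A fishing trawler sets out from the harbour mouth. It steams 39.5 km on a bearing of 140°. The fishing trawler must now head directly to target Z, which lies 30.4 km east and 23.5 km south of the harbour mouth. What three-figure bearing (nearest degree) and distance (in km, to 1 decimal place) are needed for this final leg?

037°, 8.4 km

Leg 1 (140°, 39.5 km): east 39.5 sin 140° = 25.39, north 39.5 cos 140° = -30.26
Current position: (25.39, -30.26). Target: (30.4, -23.5). Remaining: Δeast = 5.01, Δnorth = 6.76.
Bearing = atan2(5.01, 6.76) mod 360° = 36.55°; distance = √((5.01)² + (6.76)²) = 8.413 km.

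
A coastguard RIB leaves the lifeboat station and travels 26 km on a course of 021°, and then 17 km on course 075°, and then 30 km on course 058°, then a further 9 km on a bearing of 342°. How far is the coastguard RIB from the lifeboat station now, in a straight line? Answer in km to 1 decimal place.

Leg 1 (021°, 26 km): east 26 sin 21° = 9.32, north 26 cos 21° = 24.27
Leg 2 (075°, 17 km): east 17 sin 75° = 16.42, north 17 cos 75° = 4.40
Leg 3 (058°, 30 km): east 30 sin 58° = 25.44, north 30 cos 58° = 15.90
Leg 4 (342°, 9 km): east 9 sin 342° = -2.78, north 9 cos 342° = 8.56
Net: 48.40 east, 53.13 north. Distance = √((48.40)² + (53.13)²) = 71.870 km.

71.9 km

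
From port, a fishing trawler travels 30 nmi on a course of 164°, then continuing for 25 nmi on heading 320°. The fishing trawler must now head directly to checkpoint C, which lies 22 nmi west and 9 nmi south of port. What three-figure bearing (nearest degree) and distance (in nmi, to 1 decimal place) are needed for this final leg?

273°, 14.2 nmi

Leg 1 (164°, 30 nmi): east 30 sin 164° = 8.27, north 30 cos 164° = -28.84
Leg 2 (320°, 25 nmi): east 25 sin 320° = -16.07, north 25 cos 320° = 19.15
Current position: (-7.80, -9.69). Target: (-22, -9). Remaining: Δeast = -14.20, Δnorth = 0.69.
Bearing = atan2(-14.20, 0.69) mod 360° = 272.77°; distance = √((-14.20)² + (0.69)²) = 14.216 nmi.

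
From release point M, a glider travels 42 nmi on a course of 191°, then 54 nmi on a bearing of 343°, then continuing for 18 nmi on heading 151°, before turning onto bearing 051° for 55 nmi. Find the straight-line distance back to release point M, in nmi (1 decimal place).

40.3 nmi

Leg 1 (191°, 42 nmi): east 42 sin 191° = -8.01, north 42 cos 191° = -41.23
Leg 2 (343°, 54 nmi): east 54 sin 343° = -15.79, north 54 cos 343° = 51.64
Leg 3 (151°, 18 nmi): east 18 sin 151° = 8.73, north 18 cos 151° = -15.74
Leg 4 (051°, 55 nmi): east 55 sin 51° = 42.74, north 55 cos 51° = 34.61
Net: 27.67 east, 29.28 north. Distance = √((27.67)² + (29.28)²) = 40.285 nmi.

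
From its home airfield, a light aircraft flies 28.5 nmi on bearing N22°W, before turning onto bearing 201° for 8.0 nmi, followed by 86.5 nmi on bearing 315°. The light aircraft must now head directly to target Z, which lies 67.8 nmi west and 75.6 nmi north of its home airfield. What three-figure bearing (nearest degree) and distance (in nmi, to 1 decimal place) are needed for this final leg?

123°, 8.3 nmi

Leg 1 (N22°W, 28.5 nmi): east 28.5 sin 338° = -10.68, north 28.5 cos 338° = 26.42
Leg 2 (201°, 8.0 nmi): east 8.0 sin 201° = -2.87, north 8.0 cos 201° = -7.47
Leg 3 (315°, 86.5 nmi): east 86.5 sin 315° = -61.16, north 86.5 cos 315° = 61.16
Current position: (-74.71, 80.12). Target: (-67.8, 75.6). Remaining: Δeast = 6.91, Δnorth = -4.52.
Bearing = atan2(6.91, -4.52) mod 360° = 123.20°; distance = √((6.91)² + (-4.52)²) = 8.256 nmi.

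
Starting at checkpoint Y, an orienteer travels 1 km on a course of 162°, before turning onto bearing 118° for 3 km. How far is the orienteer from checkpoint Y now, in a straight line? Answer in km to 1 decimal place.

Leg 1 (162°, 1 km): east 1 sin 162° = 0.31, north 1 cos 162° = -0.95
Leg 2 (118°, 3 km): east 3 sin 118° = 2.65, north 3 cos 118° = -1.41
Net: 2.96 east, -2.36 north. Distance = √((2.96)² + (-2.36)²) = 3.784 km.

3.8 km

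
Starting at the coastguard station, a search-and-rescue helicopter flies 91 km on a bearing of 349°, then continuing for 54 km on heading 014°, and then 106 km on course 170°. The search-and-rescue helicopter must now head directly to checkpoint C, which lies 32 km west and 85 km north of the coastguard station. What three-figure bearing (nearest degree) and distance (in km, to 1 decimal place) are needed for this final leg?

316°, 66.3 km

Leg 1 (349°, 91 km): east 91 sin 349° = -17.36, north 91 cos 349° = 89.33
Leg 2 (014°, 54 km): east 54 sin 14° = 13.06, north 54 cos 14° = 52.40
Leg 3 (170°, 106 km): east 106 sin 170° = 18.41, north 106 cos 170° = -104.39
Current position: (14.11, 37.33). Target: (-32, 85). Remaining: Δeast = -46.11, Δnorth = 47.67.
Bearing = atan2(-46.11, 47.67) mod 360° = 315.95°; distance = √((-46.11)² + (47.67)²) = 66.316 km.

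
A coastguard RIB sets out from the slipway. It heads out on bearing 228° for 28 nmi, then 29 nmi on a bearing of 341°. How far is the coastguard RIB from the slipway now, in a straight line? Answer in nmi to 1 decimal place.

31.5 nmi

Leg 1 (228°, 28 nmi): east 28 sin 228° = -20.81, north 28 cos 228° = -18.74
Leg 2 (341°, 29 nmi): east 29 sin 341° = -9.44, north 29 cos 341° = 27.42
Net: -30.25 east, 8.68 north. Distance = √((-30.25)² + (8.68)²) = 31.471 nmi.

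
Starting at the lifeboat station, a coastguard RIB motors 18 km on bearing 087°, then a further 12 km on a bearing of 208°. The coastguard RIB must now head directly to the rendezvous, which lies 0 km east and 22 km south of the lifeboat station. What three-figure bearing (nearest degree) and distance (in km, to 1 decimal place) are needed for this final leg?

225°, 17.5 km

Leg 1 (087°, 18 km): east 18 sin 87° = 17.98, north 18 cos 87° = 0.94
Leg 2 (208°, 12 km): east 12 sin 208° = -5.63, north 12 cos 208° = -10.60
Current position: (12.34, -9.65). Target: (0, -22). Remaining: Δeast = -12.34, Δnorth = -12.35.
Bearing = atan2(-12.34, -12.35) mod 360° = 224.99°; distance = √((-12.34)² + (-12.35)²) = 17.457 km.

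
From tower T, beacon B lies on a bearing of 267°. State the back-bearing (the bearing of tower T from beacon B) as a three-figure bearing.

Back-bearing = 267° − 180° = 087°.

087°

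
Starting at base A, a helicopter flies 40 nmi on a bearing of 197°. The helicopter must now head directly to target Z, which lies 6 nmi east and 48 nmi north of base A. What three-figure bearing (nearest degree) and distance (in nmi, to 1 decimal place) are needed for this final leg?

012°, 88.0 nmi

Leg 1 (197°, 40 nmi): east 40 sin 197° = -11.69, north 40 cos 197° = -38.25
Current position: (-11.69, -38.25). Target: (6, 48). Remaining: Δeast = 17.69, Δnorth = 86.25.
Bearing = atan2(17.69, 86.25) mod 360° = 11.59°; distance = √((17.69)² + (86.25)²) = 88.049 nmi.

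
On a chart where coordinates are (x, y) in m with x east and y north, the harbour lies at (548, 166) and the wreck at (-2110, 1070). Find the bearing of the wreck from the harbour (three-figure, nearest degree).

Δeast = -2110 − 548 = -2658.00; Δnorth = 1070 − 166 = 904.00.
Bearing = atan2(Δeast, Δnorth) mod 360° = 288.78° ≈ 289°.

289°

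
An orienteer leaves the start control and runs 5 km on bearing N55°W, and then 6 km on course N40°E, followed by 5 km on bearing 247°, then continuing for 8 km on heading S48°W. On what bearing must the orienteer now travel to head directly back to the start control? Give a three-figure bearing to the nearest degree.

Leg 1 (N55°W, 5 km): east 5 sin 305° = -4.10, north 5 cos 305° = 2.87
Leg 2 (N40°E, 6 km): east 6 sin 40° = 3.86, north 6 cos 40° = 4.60
Leg 3 (247°, 5 km): east 5 sin 247° = -4.60, north 5 cos 247° = -1.95
Leg 4 (S48°W, 8 km): east 8 sin 228° = -5.95, north 8 cos 228° = -5.35
Net displacement: -10.79 east, 0.16 north. Direction back to start is (10.79, -0.16): bearing = atan2(10.79, -0.16) mod 360° = 90.84° ≈ 091°.

091°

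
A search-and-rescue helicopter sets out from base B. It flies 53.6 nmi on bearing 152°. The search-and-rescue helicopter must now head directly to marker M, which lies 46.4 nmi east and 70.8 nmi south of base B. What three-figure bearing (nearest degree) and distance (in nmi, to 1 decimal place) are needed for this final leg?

138°, 31.7 nmi

Leg 1 (152°, 53.6 nmi): east 53.6 sin 152° = 25.16, north 53.6 cos 152° = -47.33
Current position: (25.16, -47.33). Target: (46.4, -70.8). Remaining: Δeast = 21.24, Δnorth = -23.47.
Bearing = atan2(21.24, -23.47) mod 360° = 137.87°; distance = √((21.24)² + (-23.47)²) = 31.655 nmi.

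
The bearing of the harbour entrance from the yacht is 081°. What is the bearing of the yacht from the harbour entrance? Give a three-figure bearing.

Back-bearing = 081° + 180° = 261°.

261°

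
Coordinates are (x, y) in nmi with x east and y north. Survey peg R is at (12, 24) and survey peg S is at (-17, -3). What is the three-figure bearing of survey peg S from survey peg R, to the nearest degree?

Δeast = -17 − 12 = -29.00; Δnorth = -3 − 24 = -27.00.
Bearing = atan2(Δeast, Δnorth) mod 360° = 227.05° ≈ 227°.

227°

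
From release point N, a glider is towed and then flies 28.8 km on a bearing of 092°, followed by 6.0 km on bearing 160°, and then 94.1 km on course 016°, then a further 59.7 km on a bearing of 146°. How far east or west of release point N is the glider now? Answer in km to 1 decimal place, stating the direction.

90.2 km east

Leg 1 (092°, 28.8 km): east 28.8 sin 92° = 28.78, north 28.8 cos 92° = -1.01
Leg 2 (160°, 6.0 km): east 6.0 sin 160° = 2.05, north 6.0 cos 160° = -5.64
Leg 3 (016°, 94.1 km): east 94.1 sin 16° = 25.94, north 94.1 cos 16° = 90.45
Leg 4 (146°, 59.7 km): east 59.7 sin 146° = 33.38, north 59.7 cos 146° = -49.49
Net east component: 90.16 km.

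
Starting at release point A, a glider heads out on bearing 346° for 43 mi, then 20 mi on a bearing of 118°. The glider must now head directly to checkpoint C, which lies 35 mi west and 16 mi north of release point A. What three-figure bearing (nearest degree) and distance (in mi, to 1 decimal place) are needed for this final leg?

249°, 45.3 mi

Leg 1 (346°, 43 mi): east 43 sin 346° = -10.40, north 43 cos 346° = 41.72
Leg 2 (118°, 20 mi): east 20 sin 118° = 17.66, north 20 cos 118° = -9.39
Current position: (7.26, 32.33). Target: (-35, 16). Remaining: Δeast = -42.26, Δnorth = -16.33.
Bearing = atan2(-42.26, -16.33) mod 360° = 248.87°; distance = √((-42.26)² + (-16.33)²) = 45.303 mi.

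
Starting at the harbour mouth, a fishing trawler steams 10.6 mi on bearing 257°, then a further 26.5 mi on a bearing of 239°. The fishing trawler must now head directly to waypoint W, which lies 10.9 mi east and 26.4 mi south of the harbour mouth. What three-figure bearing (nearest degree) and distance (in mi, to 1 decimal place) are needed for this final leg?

103°, 45.1 mi

Leg 1 (257°, 10.6 mi): east 10.6 sin 257° = -10.33, north 10.6 cos 257° = -2.38
Leg 2 (239°, 26.5 mi): east 26.5 sin 239° = -22.71, north 26.5 cos 239° = -13.65
Current position: (-33.04, -16.03). Target: (10.9, -26.4). Remaining: Δeast = 43.94, Δnorth = -10.37.
Bearing = atan2(43.94, -10.37) mod 360° = 103.27°; distance = √((43.94)² + (-10.37)²) = 45.150 mi.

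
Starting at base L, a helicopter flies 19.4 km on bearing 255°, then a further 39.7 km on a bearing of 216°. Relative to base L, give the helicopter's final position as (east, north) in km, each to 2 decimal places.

(-42.07, -37.14)

Leg 1 (255°, 19.4 km): east 19.4 sin 255° = -18.74, north 19.4 cos 255° = -5.02
Leg 2 (216°, 39.7 km): east 39.7 sin 216° = -23.34, north 39.7 cos 216° = -32.12
Summing: -42.07 km east, -37.14 km north → (-42.07, -37.14).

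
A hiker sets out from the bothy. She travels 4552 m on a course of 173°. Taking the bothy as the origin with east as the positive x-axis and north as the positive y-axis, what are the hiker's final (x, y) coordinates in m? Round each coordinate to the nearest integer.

Leg 1 (173°, 4552 m): east 4552 sin 173° = 554.75, north 4552 cos 173° = -4518.07
Summing: 554.75 m east, -4518.07 m north → (555, -4518).

(555, -4518)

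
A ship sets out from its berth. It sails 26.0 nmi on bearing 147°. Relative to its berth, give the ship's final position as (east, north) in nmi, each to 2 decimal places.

(14.16, -21.81)

Leg 1 (147°, 26.0 nmi): east 26.0 sin 147° = 14.16, north 26.0 cos 147° = -21.81
Summing: 14.16 nmi east, -21.81 nmi north → (14.16, -21.81).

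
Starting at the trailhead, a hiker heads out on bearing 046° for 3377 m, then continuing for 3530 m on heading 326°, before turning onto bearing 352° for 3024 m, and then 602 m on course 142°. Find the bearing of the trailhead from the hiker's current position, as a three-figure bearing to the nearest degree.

Leg 1 (046°, 3377 m): east 3377 sin 46° = 2429.21, north 3377 cos 46° = 2345.86
Leg 2 (326°, 3530 m): east 3530 sin 326° = -1973.95, north 3530 cos 326° = 2926.50
Leg 3 (352°, 3024 m): east 3024 sin 352° = -420.86, north 3024 cos 352° = 2994.57
Leg 4 (142°, 602 m): east 602 sin 142° = 370.63, north 602 cos 142° = -474.38
Net displacement: 405.03 east, 7792.55 north. Direction back to start is (-405.03, -7792.55): bearing = atan2(-405.03, -7792.55) mod 360° = 182.98° ≈ 183°.

183°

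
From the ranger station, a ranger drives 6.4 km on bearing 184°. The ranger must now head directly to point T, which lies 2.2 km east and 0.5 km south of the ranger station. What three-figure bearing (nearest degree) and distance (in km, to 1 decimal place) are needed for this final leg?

Leg 1 (184°, 6.4 km): east 6.4 sin 184° = -0.45, north 6.4 cos 184° = -6.38
Current position: (-0.45, -6.38). Target: (2.2, -0.5). Remaining: Δeast = 2.65, Δnorth = 5.88.
Bearing = atan2(2.65, 5.88) mod 360° = 24.22°; distance = √((2.65)² + (5.88)²) = 6.452 km.

024°, 6.5 km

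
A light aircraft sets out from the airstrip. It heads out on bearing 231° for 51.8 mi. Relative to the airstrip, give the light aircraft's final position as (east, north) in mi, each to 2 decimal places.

(-40.26, -32.60)

Leg 1 (231°, 51.8 mi): east 51.8 sin 231° = -40.26, north 51.8 cos 231° = -32.60
Summing: -40.26 mi east, -32.60 mi north → (-40.26, -32.60).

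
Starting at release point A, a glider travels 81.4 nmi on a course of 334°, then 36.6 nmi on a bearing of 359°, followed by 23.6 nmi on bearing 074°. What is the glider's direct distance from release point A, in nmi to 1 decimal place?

Leg 1 (334°, 81.4 nmi): east 81.4 sin 334° = -35.68, north 81.4 cos 334° = 73.16
Leg 2 (359°, 36.6 nmi): east 36.6 sin 359° = -0.64, north 36.6 cos 359° = 36.59
Leg 3 (074°, 23.6 nmi): east 23.6 sin 74° = 22.69, north 23.6 cos 74° = 6.51
Net: -13.64 east, 116.26 north. Distance = √((-13.64)² + (116.26)²) = 117.058 nmi.

117.1 nmi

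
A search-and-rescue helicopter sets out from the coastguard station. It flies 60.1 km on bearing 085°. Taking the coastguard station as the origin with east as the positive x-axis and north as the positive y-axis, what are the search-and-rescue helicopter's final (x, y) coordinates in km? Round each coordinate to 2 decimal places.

Leg 1 (085°, 60.1 km): east 60.1 sin 85° = 59.87, north 60.1 cos 85° = 5.24
Summing: 59.87 km east, 5.24 km north → (59.87, 5.24).

(59.87, 5.24)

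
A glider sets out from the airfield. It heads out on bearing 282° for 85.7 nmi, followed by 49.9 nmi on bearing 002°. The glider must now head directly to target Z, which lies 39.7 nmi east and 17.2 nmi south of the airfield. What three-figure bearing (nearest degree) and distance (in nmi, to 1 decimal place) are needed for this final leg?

Leg 1 (282°, 85.7 nmi): east 85.7 sin 282° = -83.83, north 85.7 cos 282° = 17.82
Leg 2 (002°, 49.9 nmi): east 49.9 sin 2° = 1.74, north 49.9 cos 2° = 49.87
Current position: (-82.09, 67.69). Target: (39.7, -17.2). Remaining: Δeast = 121.79, Δnorth = -84.89.
Bearing = atan2(121.79, -84.89) mod 360° = 124.88°; distance = √((121.79)² + (-84.89)²) = 148.451 nmi.

125°, 148.5 nmi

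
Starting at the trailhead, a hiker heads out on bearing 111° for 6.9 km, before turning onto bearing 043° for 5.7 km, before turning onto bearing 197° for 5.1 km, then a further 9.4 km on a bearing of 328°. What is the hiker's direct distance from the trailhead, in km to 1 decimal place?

6.2 km

Leg 1 (111°, 6.9 km): east 6.9 sin 111° = 6.44, north 6.9 cos 111° = -2.47
Leg 2 (043°, 5.7 km): east 5.7 sin 43° = 3.89, north 5.7 cos 43° = 4.17
Leg 3 (197°, 5.1 km): east 5.1 sin 197° = -1.49, north 5.1 cos 197° = -4.88
Leg 4 (328°, 9.4 km): east 9.4 sin 328° = -4.98, north 9.4 cos 328° = 7.97
Net: 3.86 east, 4.79 north. Distance = √((3.86)² + (4.79)²) = 6.150 km.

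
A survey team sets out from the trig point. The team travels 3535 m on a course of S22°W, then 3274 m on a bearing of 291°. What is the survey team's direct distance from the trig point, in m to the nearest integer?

4860 m

Leg 1 (S22°W, 3535 m): east 3535 sin 202° = -1324.23, north 3535 cos 202° = -3277.59
Leg 2 (291°, 3274 m): east 3274 sin 291° = -3056.54, north 3274 cos 291° = 1173.30
Net: -4380.78 east, -2104.30 north. Distance = √((-4380.78)² + (-2104.30)²) = 4859.967 m.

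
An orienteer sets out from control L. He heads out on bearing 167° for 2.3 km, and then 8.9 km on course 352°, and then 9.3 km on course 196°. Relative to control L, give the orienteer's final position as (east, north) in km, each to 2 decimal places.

Leg 1 (167°, 2.3 km): east 2.3 sin 167° = 0.52, north 2.3 cos 167° = -2.24
Leg 2 (352°, 8.9 km): east 8.9 sin 352° = -1.24, north 8.9 cos 352° = 8.81
Leg 3 (196°, 9.3 km): east 9.3 sin 196° = -2.56, north 9.3 cos 196° = -8.94
Summing: -3.28 km east, -2.37 km north → (-3.28, -2.37).

(-3.28, -2.37)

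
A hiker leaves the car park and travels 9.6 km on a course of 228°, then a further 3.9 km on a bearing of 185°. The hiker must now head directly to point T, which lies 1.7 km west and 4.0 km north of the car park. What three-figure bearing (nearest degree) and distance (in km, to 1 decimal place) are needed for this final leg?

022°, 15.4 km

Leg 1 (228°, 9.6 km): east 9.6 sin 228° = -7.13, north 9.6 cos 228° = -6.42
Leg 2 (185°, 3.9 km): east 3.9 sin 185° = -0.34, north 3.9 cos 185° = -3.89
Current position: (-7.47, -10.31). Target: (-1.7, 4.0). Remaining: Δeast = 5.77, Δnorth = 14.31.
Bearing = atan2(5.77, 14.31) mod 360° = 21.98°; distance = √((5.77)² + (14.31)²) = 15.430 km.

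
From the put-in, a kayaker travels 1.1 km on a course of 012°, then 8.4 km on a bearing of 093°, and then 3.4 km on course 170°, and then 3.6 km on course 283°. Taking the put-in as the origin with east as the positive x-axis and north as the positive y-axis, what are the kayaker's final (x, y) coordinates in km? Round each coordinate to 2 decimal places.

(5.70, -1.90)

Leg 1 (012°, 1.1 km): east 1.1 sin 12° = 0.23, north 1.1 cos 12° = 1.08
Leg 2 (093°, 8.4 km): east 8.4 sin 93° = 8.39, north 8.4 cos 93° = -0.44
Leg 3 (170°, 3.4 km): east 3.4 sin 170° = 0.59, north 3.4 cos 170° = -3.35
Leg 4 (283°, 3.6 km): east 3.6 sin 283° = -3.51, north 3.6 cos 283° = 0.81
Summing: 5.70 km east, -1.90 km north → (5.70, -1.90).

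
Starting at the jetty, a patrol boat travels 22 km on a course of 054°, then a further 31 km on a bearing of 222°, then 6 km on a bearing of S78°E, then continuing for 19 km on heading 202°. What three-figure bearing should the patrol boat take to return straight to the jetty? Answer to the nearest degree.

008°

Leg 1 (054°, 22 km): east 22 sin 54° = 17.80, north 22 cos 54° = 12.93
Leg 2 (222°, 31 km): east 31 sin 222° = -20.74, north 31 cos 222° = -23.04
Leg 3 (S78°E, 6 km): east 6 sin 102° = 5.87, north 6 cos 102° = -1.25
Leg 4 (202°, 19 km): east 19 sin 202° = -7.12, north 19 cos 202° = -17.62
Net displacement: -4.19 east, -28.97 north. Direction back to start is (4.19, 28.97): bearing = atan2(4.19, 28.97) mod 360° = 8.24° ≈ 008°.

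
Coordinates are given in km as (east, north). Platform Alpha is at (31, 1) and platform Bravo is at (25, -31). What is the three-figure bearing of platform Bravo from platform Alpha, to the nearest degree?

191°

Δeast = 25 − 31 = -6.00; Δnorth = -31 − 1 = -32.00.
Bearing = atan2(Δeast, Δnorth) mod 360° = 190.62° ≈ 191°.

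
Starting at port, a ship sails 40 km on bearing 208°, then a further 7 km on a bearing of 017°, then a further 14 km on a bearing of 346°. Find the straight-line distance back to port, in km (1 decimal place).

Leg 1 (208°, 40 km): east 40 sin 208° = -18.78, north 40 cos 208° = -35.32
Leg 2 (017°, 7 km): east 7 sin 17° = 2.05, north 7 cos 17° = 6.69
Leg 3 (346°, 14 km): east 14 sin 346° = -3.39, north 14 cos 346° = 13.58
Net: -20.12 east, -15.04 north. Distance = √((-20.12)² + (-15.04)²) = 25.119 km.

25.1 km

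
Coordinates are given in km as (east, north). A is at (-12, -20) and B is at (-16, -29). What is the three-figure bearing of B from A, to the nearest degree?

204°

Δeast = -16 − -12 = -4.00; Δnorth = -29 − -20 = -9.00.
Bearing = atan2(Δeast, Δnorth) mod 360° = 203.96° ≈ 204°.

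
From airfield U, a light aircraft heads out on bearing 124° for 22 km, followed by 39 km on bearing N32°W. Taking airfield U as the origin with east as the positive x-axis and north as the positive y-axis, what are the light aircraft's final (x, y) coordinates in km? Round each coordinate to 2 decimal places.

(-2.43, 20.77)

Leg 1 (124°, 22 km): east 22 sin 124° = 18.24, north 22 cos 124° = -12.30
Leg 2 (N32°W, 39 km): east 39 sin 328° = -20.67, north 39 cos 328° = 33.07
Summing: -2.43 km east, 20.77 km north → (-2.43, 20.77).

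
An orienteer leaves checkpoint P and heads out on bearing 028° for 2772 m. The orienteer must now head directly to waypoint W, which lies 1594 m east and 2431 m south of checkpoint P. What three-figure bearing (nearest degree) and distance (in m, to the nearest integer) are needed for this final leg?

Leg 1 (028°, 2772 m): east 2772 sin 28° = 1301.38, north 2772 cos 28° = 2447.53
Current position: (1301.38, 2447.53). Target: (1594, -2431). Remaining: Δeast = 292.62, Δnorth = -4878.53.
Bearing = atan2(292.62, -4878.53) mod 360° = 176.57°; distance = √((292.62)² + (-4878.53)²) = 4887.299 m.

177°, 4887 m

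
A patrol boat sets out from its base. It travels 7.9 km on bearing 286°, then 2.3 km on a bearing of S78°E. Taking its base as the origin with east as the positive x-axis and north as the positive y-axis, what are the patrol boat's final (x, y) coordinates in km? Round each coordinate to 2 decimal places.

Leg 1 (286°, 7.9 km): east 7.9 sin 286° = -7.59, north 7.9 cos 286° = 2.18
Leg 2 (S78°E, 2.3 km): east 2.3 sin 102° = 2.25, north 2.3 cos 102° = -0.48
Summing: -5.34 km east, 1.70 km north → (-5.34, 1.70).

(-5.34, 1.70)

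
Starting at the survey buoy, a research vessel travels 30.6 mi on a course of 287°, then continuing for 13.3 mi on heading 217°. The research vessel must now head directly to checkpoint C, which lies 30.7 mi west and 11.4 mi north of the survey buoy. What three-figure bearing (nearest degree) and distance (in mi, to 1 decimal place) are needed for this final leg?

Leg 1 (287°, 30.6 mi): east 30.6 sin 287° = -29.26, north 30.6 cos 287° = 8.95
Leg 2 (217°, 13.3 mi): east 13.3 sin 217° = -8.00, north 13.3 cos 217° = -10.62
Current position: (-37.27, -1.68). Target: (-30.7, 11.4). Remaining: Δeast = 6.57, Δnorth = 13.08.
Bearing = atan2(6.57, 13.08) mod 360° = 26.67°; distance = √((6.57)² + (13.08)²) = 14.632 mi.

027°, 14.6 mi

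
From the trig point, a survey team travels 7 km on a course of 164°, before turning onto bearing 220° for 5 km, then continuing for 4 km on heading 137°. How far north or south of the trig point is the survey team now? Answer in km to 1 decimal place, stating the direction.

Leg 1 (164°, 7 km): east 7 sin 164° = 1.93, north 7 cos 164° = -6.73
Leg 2 (220°, 5 km): east 5 sin 220° = -3.21, north 5 cos 220° = -3.83
Leg 3 (137°, 4 km): east 4 sin 137° = 2.73, north 4 cos 137° = -2.93
Net north component: -13.48 km.

13.5 km south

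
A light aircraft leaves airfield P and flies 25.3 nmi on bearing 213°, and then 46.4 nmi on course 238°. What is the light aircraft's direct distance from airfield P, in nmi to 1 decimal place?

70.1 nmi

Leg 1 (213°, 25.3 nmi): east 25.3 sin 213° = -13.78, north 25.3 cos 213° = -21.22
Leg 2 (238°, 46.4 nmi): east 46.4 sin 238° = -39.35, north 46.4 cos 238° = -24.59
Net: -53.13 east, -45.81 north. Distance = √((-53.13)² + (-45.81)²) = 70.149 nmi.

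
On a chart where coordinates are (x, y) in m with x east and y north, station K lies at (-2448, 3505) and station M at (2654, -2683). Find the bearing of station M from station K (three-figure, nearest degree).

Δeast = 2654 − -2448 = 5102.00; Δnorth = -2683 − 3505 = -6188.00.
Bearing = atan2(Δeast, Δnorth) mod 360° = 140.49° ≈ 140°.

140°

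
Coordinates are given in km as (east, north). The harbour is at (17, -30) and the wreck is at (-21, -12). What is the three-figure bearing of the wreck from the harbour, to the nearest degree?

295°

Δeast = -21 − 17 = -38.00; Δnorth = -12 − -30 = 18.00.
Bearing = atan2(Δeast, Δnorth) mod 360° = 295.35° ≈ 295°.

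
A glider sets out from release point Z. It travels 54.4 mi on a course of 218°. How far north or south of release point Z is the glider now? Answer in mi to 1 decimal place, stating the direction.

42.9 mi south

Leg 1 (218°, 54.4 mi): east 54.4 sin 218° = -33.49, north 54.4 cos 218° = -42.87
Net north component: -42.87 mi.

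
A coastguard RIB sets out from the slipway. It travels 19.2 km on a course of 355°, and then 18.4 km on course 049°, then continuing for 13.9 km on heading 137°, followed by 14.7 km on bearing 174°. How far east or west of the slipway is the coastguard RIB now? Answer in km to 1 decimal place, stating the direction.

23.2 km east

Leg 1 (355°, 19.2 km): east 19.2 sin 355° = -1.67, north 19.2 cos 355° = 19.13
Leg 2 (049°, 18.4 km): east 18.4 sin 49° = 13.89, north 18.4 cos 49° = 12.07
Leg 3 (137°, 13.9 km): east 13.9 sin 137° = 9.48, north 13.9 cos 137° = -10.17
Leg 4 (174°, 14.7 km): east 14.7 sin 174° = 1.54, north 14.7 cos 174° = -14.62
Net east component: 23.23 km.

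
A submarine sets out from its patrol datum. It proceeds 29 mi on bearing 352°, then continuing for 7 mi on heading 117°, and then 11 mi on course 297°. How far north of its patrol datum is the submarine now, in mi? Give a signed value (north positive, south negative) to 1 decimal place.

30.5 mi

Leg 1 (352°, 29 mi): east 29 sin 352° = -4.04, north 29 cos 352° = 28.72
Leg 2 (117°, 7 mi): east 7 sin 117° = 6.24, north 7 cos 117° = -3.18
Leg 3 (297°, 11 mi): east 11 sin 297° = -9.80, north 11 cos 297° = 4.99
Net north component: 30.53 mi.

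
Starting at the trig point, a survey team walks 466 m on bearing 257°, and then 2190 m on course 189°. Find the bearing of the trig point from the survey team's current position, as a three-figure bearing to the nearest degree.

Leg 1 (257°, 466 m): east 466 sin 257° = -454.06, north 466 cos 257° = -104.83
Leg 2 (189°, 2190 m): east 2190 sin 189° = -342.59, north 2190 cos 189° = -2163.04
Net displacement: -796.65 east, -2267.86 north. Direction back to start is (796.65, 2267.86): bearing = atan2(796.65, 2267.86) mod 360° = 19.36° ≈ 019°.

019°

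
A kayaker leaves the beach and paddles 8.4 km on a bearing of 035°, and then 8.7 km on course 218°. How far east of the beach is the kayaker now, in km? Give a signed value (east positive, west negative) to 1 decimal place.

Leg 1 (035°, 8.4 km): east 8.4 sin 35° = 4.82, north 8.4 cos 35° = 6.88
Leg 2 (218°, 8.7 km): east 8.7 sin 218° = -5.36, north 8.7 cos 218° = -6.86
Net east component: -0.54 km.

-0.5 km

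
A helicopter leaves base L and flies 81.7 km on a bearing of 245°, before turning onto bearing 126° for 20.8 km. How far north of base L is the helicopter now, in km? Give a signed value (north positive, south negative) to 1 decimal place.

-46.8 km

Leg 1 (245°, 81.7 km): east 81.7 sin 245° = -74.05, north 81.7 cos 245° = -34.53
Leg 2 (126°, 20.8 km): east 20.8 sin 126° = 16.83, north 20.8 cos 126° = -12.23
Net north component: -46.75 km.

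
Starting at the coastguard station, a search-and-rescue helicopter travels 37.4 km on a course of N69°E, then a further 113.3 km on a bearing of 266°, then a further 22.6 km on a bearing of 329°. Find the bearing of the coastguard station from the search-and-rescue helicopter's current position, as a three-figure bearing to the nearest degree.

Leg 1 (N69°E, 37.4 km): east 37.4 sin 69° = 34.92, north 37.4 cos 69° = 13.40
Leg 2 (266°, 113.3 km): east 113.3 sin 266° = -113.02, north 113.3 cos 266° = -7.90
Leg 3 (329°, 22.6 km): east 22.6 sin 329° = -11.64, north 22.6 cos 329° = 19.37
Net displacement: -89.75 east, 24.87 north. Direction back to start is (89.75, -24.87): bearing = atan2(89.75, -24.87) mod 360° = 105.49° ≈ 105°.

105°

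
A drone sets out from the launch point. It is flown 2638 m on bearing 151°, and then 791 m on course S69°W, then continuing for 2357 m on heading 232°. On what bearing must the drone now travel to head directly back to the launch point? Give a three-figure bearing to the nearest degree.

Leg 1 (151°, 2638 m): east 2638 sin 151° = 1278.93, north 2638 cos 151° = -2307.25
Leg 2 (S69°W, 791 m): east 791 sin 249° = -738.46, north 791 cos 249° = -283.47
Leg 3 (232°, 2357 m): east 2357 sin 232° = -1857.34, north 2357 cos 232° = -1451.11
Net displacement: -1316.88 east, -4041.83 north. Direction back to start is (1316.88, 4041.83): bearing = atan2(1316.88, 4041.83) mod 360° = 18.05° ≈ 018°.

018°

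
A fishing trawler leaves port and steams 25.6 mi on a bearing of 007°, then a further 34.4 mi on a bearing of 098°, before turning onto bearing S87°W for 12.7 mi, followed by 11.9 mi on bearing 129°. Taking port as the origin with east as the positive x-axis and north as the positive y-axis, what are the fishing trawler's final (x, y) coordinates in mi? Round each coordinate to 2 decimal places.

(33.75, 12.47)

Leg 1 (007°, 25.6 mi): east 25.6 sin 7° = 3.12, north 25.6 cos 7° = 25.41
Leg 2 (098°, 34.4 mi): east 34.4 sin 98° = 34.07, north 34.4 cos 98° = -4.79
Leg 3 (S87°W, 12.7 mi): east 12.7 sin 267° = -12.68, north 12.7 cos 267° = -0.66
Leg 4 (129°, 11.9 mi): east 11.9 sin 129° = 9.25, north 11.9 cos 129° = -7.49
Summing: 33.75 mi east, 12.47 mi north → (33.75, 12.47).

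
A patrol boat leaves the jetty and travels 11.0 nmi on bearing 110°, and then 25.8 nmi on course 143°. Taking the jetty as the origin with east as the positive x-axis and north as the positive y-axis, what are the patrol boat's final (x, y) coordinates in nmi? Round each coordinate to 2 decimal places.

Leg 1 (110°, 11.0 nmi): east 11.0 sin 110° = 10.34, north 11.0 cos 110° = -3.76
Leg 2 (143°, 25.8 nmi): east 25.8 sin 143° = 15.53, north 25.8 cos 143° = -20.60
Summing: 25.86 nmi east, -24.37 nmi north → (25.86, -24.37).

(25.86, -24.37)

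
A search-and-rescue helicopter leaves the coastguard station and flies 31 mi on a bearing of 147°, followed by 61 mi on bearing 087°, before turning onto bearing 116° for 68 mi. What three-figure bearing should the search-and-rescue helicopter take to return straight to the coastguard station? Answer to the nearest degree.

Leg 1 (147°, 31 mi): east 31 sin 147° = 16.88, north 31 cos 147° = -26.00
Leg 2 (087°, 61 mi): east 61 sin 87° = 60.92, north 61 cos 87° = 3.19
Leg 3 (116°, 68 mi): east 68 sin 116° = 61.12, north 68 cos 116° = -29.81
Net displacement: 138.92 east, -52.62 north. Direction back to start is (-138.92, 52.62): bearing = atan2(-138.92, 52.62) mod 360° = 290.74° ≈ 291°.

291°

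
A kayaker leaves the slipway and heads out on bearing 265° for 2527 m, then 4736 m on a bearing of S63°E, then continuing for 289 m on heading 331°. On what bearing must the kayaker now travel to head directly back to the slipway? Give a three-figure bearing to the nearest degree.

Leg 1 (265°, 2527 m): east 2527 sin 265° = -2517.38, north 2527 cos 265° = -220.24
Leg 2 (S63°E, 4736 m): east 4736 sin 117° = 4219.81, north 4736 cos 117° = -2150.10
Leg 3 (331°, 289 m): east 289 sin 331° = -140.11, north 289 cos 331° = 252.77
Net displacement: 1562.31 east, -2117.58 north. Direction back to start is (-1562.31, 2117.58): bearing = atan2(-1562.31, 2117.58) mod 360° = 323.58° ≈ 324°.

324°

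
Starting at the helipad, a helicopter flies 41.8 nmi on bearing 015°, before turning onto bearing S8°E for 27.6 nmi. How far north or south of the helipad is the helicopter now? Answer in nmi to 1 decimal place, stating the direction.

Leg 1 (015°, 41.8 nmi): east 41.8 sin 15° = 10.82, north 41.8 cos 15° = 40.38
Leg 2 (S8°E, 27.6 nmi): east 27.6 sin 172° = 3.84, north 27.6 cos 172° = -27.33
Net north component: 13.04 nmi.

13.0 nmi north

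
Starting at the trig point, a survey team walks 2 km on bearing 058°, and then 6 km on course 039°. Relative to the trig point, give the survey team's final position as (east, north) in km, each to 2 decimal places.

(5.47, 5.72)

Leg 1 (058°, 2 km): east 2 sin 58° = 1.70, north 2 cos 58° = 1.06
Leg 2 (039°, 6 km): east 6 sin 39° = 3.78, north 6 cos 39° = 4.66
Summing: 5.47 km east, 5.72 km north → (5.47, 5.72).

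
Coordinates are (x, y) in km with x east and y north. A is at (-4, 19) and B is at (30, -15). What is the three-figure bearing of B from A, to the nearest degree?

135°

Δeast = 30 − -4 = 34.00; Δnorth = -15 − 19 = -34.00.
Bearing = atan2(Δeast, Δnorth) mod 360° = 135.00° ≈ 135°.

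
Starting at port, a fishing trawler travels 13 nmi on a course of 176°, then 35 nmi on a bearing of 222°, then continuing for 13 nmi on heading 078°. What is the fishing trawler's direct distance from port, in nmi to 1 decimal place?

37.6 nmi

Leg 1 (176°, 13 nmi): east 13 sin 176° = 0.91, north 13 cos 176° = -12.97
Leg 2 (222°, 35 nmi): east 35 sin 222° = -23.42, north 35 cos 222° = -26.01
Leg 3 (078°, 13 nmi): east 13 sin 78° = 12.72, north 13 cos 78° = 2.70
Net: -9.80 east, -36.28 north. Distance = √((-9.80)² + (-36.28)²) = 37.575 nmi.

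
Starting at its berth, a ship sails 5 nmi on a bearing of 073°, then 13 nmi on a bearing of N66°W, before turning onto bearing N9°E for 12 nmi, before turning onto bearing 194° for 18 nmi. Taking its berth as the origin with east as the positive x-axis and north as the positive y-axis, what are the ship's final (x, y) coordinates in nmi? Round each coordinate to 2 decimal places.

(-9.57, 1.14)

Leg 1 (073°, 5 nmi): east 5 sin 73° = 4.78, north 5 cos 73° = 1.46
Leg 2 (N66°W, 13 nmi): east 13 sin 294° = -11.88, north 13 cos 294° = 5.29
Leg 3 (N9°E, 12 nmi): east 12 sin 9° = 1.88, north 12 cos 9° = 11.85
Leg 4 (194°, 18 nmi): east 18 sin 194° = -4.35, north 18 cos 194° = -17.47
Summing: -9.57 nmi east, 1.14 nmi north → (-9.57, 1.14).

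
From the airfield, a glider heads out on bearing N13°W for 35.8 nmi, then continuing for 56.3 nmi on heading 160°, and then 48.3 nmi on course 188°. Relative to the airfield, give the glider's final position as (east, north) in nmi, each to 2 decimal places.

(4.48, -65.85)

Leg 1 (N13°W, 35.8 nmi): east 35.8 sin 347° = -8.05, north 35.8 cos 347° = 34.88
Leg 2 (160°, 56.3 nmi): east 56.3 sin 160° = 19.26, north 56.3 cos 160° = -52.90
Leg 3 (188°, 48.3 nmi): east 48.3 sin 188° = -6.72, north 48.3 cos 188° = -47.83
Summing: 4.48 nmi east, -65.85 nmi north → (4.48, -65.85).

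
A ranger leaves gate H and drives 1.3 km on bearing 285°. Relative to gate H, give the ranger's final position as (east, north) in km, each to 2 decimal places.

(-1.26, 0.34)

Leg 1 (285°, 1.3 km): east 1.3 sin 285° = -1.26, north 1.3 cos 285° = 0.34
Summing: -1.26 km east, 0.34 km north → (-1.26, 0.34).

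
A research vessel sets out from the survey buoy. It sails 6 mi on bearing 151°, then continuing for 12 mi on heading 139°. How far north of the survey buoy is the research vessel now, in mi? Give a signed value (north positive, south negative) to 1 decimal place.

Leg 1 (151°, 6 mi): east 6 sin 151° = 2.91, north 6 cos 151° = -5.25
Leg 2 (139°, 12 mi): east 12 sin 139° = 7.87, north 12 cos 139° = -9.06
Net north component: -14.30 mi.

-14.3 mi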